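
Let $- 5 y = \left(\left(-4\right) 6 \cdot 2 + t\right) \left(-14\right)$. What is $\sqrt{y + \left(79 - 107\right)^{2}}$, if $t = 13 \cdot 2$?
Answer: $\frac{2 \sqrt{4515}}{5} \approx 26.878$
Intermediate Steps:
$t = 26$
$y = - \frac{308}{5}$ ($y = - \frac{\left(\left(-4\right) 6 \cdot 2 + 26\right) \left(-14\right)}{5} = - \frac{\left(\left(-24\right) 2 + 26\right) \left(-14\right)}{5} = - \frac{\left(-48 + 26\right) \left(-14\right)}{5} = - \frac{\left(-22\right) \left(-14\right)}{5} = \left(- \frac{1}{5}\right) 308 = - \frac{308}{5} \approx -61.6$)
$\sqrt{y + \left(79 - 107\right)^{2}} = \sqrt{- \frac{308}{5} + \left(79 - 107\right)^{2}} = \sqrt{- \frac{308}{5} + \left(-28\right)^{2}} = \sqrt{- \frac{308}{5} + 784} = \sqrt{\frac{3612}{5}} = \frac{2 \sqrt{4515}}{5}$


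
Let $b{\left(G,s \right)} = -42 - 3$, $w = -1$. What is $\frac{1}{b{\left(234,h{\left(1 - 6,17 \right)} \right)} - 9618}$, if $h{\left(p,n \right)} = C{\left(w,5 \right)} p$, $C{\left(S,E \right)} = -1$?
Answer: $- \frac{1}{9663} \approx -0.00010349$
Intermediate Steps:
$h{\left(p,n \right)} = - p$
$b{\left(G,s \right)} = -45$ ($b{\left(G,s \right)} = -42 - 3 = -45$)
$\frac{1}{b{\left(234,h{\left(1 - 6,17 \right)} \right)} - 9618} = \frac{1}{-45 - 9618} = \frac{1}{-9663} = - \frac{1}{9663}$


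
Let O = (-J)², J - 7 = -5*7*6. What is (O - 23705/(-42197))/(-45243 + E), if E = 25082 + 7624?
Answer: -1738919878/529023789 ≈ -3.2870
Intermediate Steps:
E = 32706
J = -203 (J = 7 - 5*7*6 = 7 - 35*6 = 7 - 210 = -203)
O = 41209 (O = (-1*(-203))² = 203² = 41209)
(O - 23705/(-42197))/(-45243 + E) = (41209 - 23705/(-42197))/(-45243 + 32706) = (41209 - 23705*(-1/42197))/(-12537) = (41209 + 23705/42197)*(-1/12537) = (1738919878/42197)*(-1/12537) = -1738919878/529023789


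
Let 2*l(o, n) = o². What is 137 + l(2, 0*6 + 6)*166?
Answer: 469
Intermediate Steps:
l(o, n) = o²/2
137 + l(2, 0*6 + 6)*166 = 137 + ((½)*2²)*166 = 137 + ((½)*4)*166 = 137 + 2*166 = 137 + 332 = 469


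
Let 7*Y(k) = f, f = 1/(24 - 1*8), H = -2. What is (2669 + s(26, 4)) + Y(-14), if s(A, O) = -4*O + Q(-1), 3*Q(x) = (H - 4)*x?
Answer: 297361/112 ≈ 2655.0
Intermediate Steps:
Q(x) = -2*x (Q(x) = ((-2 - 4)*x)/3 = (-6*x)/3 = -2*x)
f = 1/16 (f = 1/(24 - 8) = 1/16 ≈ 0.062500)
Y(k) = 1/112 (Y(k) = (⅐)*(1/16) = 1/112)
s(A, O) = 2 - 4*O (s(A, O) = -4*O - 2*(-1) = -4*O + 2 = 2 - 4*O)
(2669 + s(26, 4)) + Y(-14) = (2669 + (2 - 4*4)) + 1/112 = (2669 + (2 - 16)) + 1/112 = (2669 - 14) + 1/112 = 2655 + 1/112 = 297361/112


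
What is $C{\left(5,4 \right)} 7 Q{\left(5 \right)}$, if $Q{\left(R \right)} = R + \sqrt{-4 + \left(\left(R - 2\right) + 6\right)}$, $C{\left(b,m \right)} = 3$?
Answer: $105 + 21 \sqrt{5} \approx 151.96$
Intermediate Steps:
$Q{\left(R \right)} = R + \sqrt{R}$ ($Q{\left(R \right)} = R + \sqrt{-4 + \left(\left(-2 + R\right) + 6\right)} = R + \sqrt{-4 + \left(4 + R\right)} = R + \sqrt{R}$)
$C{\left(5,4 \right)} 7 Q{\left(5 \right)} = 3 \cdot 7 \left(5 + \sqrt{5}\right) = 21 \left(5 + \sqrt{5}\right) = 105 + 21 \sqrt{5}$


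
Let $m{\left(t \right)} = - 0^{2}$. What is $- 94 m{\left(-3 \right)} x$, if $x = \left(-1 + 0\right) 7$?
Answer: $0$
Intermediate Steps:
$m{\left(t \right)} = 0$ ($m{\left(t \right)} = \left(-1\right) 0 = 0$)
$x = -7$ ($x = \left(-1\right) 7 = -7$)
$- 94 m{\left(-3 \right)} x = \left(-94\right) 0 \left(-7\right) = 0 \left(-7\right) = 0$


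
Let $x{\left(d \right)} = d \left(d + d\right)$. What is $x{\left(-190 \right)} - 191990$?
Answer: $-119790$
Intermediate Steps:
$x{\left(d \right)} = 2 d^{2}$ ($x{\left(d \right)} = d 2 d = 2 d^{2}$)
$x{\left(-190 \right)} - 191990 = 2 \left(-190\right)^{2} - 191990 = 2 \cdot 36100 - 191990 = 72200 - 191990 = -119790$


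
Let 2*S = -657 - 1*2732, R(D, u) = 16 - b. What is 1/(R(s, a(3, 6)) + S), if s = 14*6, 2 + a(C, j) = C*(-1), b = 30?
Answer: -2/3417 ≈ -0.00058531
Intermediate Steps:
a(C, j) = -2 - C (a(C, j) = -2 + C*(-1) = -2 - C)
s = 84
R(D, u) = -14 (R(D, u) = 16 - 1*30 = 16 - 30 = -14)
S = -3389/2 (S = (-657 - 1*2732)/2 = (-657 - 2732)/2 = (1/2)*(-3389) = -3389/2 ≈ -1694.5)
1/(R(s, a(3, 6)) + S) = 1/(-14 - 3389/2) = 1/(-3417/2) = -2/3417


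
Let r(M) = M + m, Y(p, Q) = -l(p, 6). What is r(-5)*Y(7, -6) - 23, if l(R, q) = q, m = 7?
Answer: -35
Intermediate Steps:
Y(p, Q) = -6 (Y(p, Q) = -1*6 = -6)
r(M) = 7 + M (r(M) = M + 7 = 7 + M)
r(-5)*Y(7, -6) - 23 = (7 - 5)*(-6) - 23 = 2*(-6) - 23 = -12 - 23 = -35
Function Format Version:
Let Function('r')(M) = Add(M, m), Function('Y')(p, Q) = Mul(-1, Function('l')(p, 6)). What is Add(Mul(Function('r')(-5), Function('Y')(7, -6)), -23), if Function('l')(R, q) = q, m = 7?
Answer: -35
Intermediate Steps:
Function('Y')(p, Q) = -6 (Function('Y')(p, Q) = Mul(-1, 6) = -6)
Function('r')(M) = Add(7, M) (Function('r')(M) = Add(M, 7) = Add(7, M))
Add(Mul(Function('r')(-5), Function('Y')(7, -6)), -23) = Add(Mul(Add(7, -5), -6), -23) = Add(Mul(2, -6), -23) = Add(-12, -23) = -35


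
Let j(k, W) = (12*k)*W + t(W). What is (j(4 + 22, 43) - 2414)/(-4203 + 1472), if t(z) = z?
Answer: -11045/2731 ≈ -4.0443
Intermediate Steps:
j(k, W) = W + 12*W*k (j(k, W) = (12*k)*W + W = 12*W*k + W = W + 12*W*k)
(j(4 + 22, 43) - 2414)/(-4203 + 1472) = (43*(1 + 12*(4 + 22)) - 2414)/(-4203 + 1472) = (43*(1 + 12*26) - 2414)/(-2731) = (43*(1 + 312) - 2414)*(-1/2731) = (43*313 - 2414)*(-1/2731) = (13459 - 2414)*(-1/2731) = 11045*(-1/2731) = -11045/2731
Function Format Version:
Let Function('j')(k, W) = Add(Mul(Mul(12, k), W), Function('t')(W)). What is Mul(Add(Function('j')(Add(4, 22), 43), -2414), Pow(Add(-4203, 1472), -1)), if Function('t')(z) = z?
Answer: Rational(-11045, 2731) ≈ -4.0443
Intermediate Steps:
Function('j')(k, W) = Add(W, Mul(12, W, k)) (Function('j')(k, W) = Add(Mul(Mul(12, k), W), W) = Add(Mul(12, W, k), W) = Add(W, Mul(12, W, k)))
Mul(Add(Function('j')(Add(4, 22), 43), -2414), Pow(Add(-4203, 1472), -1)) = Mul(Add(Mul(43, Add(1, Mul(12, Add(4, 22)))), -2414), Pow(Add(-4203, 1472), -1)) = Mul(Add(Mul(43, Add(1, Mul(12, 26))), -2414), Pow(-2731, -1)) = Mul(Add(Mul(43, Add(1, 312)), -2414), Rational(-1, 2731)) = Mul(Add(Mul(43, 313), -2414), Rational(-1, 2731)) = Mul(Add(13459, -2414), Rational(-1, 2731)) = Mul(11045, Rational(-1, 2731)) = Rational(-11045, 2731)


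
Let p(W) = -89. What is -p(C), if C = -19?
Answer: 89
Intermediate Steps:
-p(C) = -1*(-89) = 89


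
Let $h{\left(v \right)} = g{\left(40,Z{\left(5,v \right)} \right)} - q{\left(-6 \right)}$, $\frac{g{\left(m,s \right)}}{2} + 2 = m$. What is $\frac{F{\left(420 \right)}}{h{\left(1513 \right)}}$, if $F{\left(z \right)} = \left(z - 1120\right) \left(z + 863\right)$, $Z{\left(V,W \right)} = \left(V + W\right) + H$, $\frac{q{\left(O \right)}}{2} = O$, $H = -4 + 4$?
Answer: $- \frac{224525}{22} \approx -10206.0$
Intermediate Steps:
$H = 0$
$q{\left(O \right)} = 2 O$
$Z{\left(V,W \right)} = V + W$ ($Z{\left(V,W \right)} = \left(V + W\right) + 0 = V + W$)
$g{\left(m,s \right)} = -4 + 2 m$
$F{\left(z \right)} = \left(-1120 + z\right) \left(863 + z\right)$
$h{\left(v \right)} = 88$ ($h{\left(v \right)} = \left(-4 + 2 \cdot 40\right) - 2 \left(-6\right) = \left(-4 + 80\right) - -12 = 76 + 12 = 88$)
$\frac{F{\left(420 \right)}}{h{\left(1513 \right)}} = \frac{-966560 + 420^{2} - 107940}{88} = \left(-966560 + 176400 - 107940\right) \frac{1}{88} = \left(-898100\right) \frac{1}{88} = - \frac{224525}{22}$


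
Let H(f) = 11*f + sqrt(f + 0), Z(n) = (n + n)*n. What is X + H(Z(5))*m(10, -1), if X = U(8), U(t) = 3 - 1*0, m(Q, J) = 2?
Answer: 1103 + 10*sqrt(2) ≈ 1117.1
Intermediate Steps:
Z(n) = 2*n**2 (Z(n) = (2*n)*n = 2*n**2)
U(t) = 3 (U(t) = 3 + 0 = 3)
H(f) = sqrt(f) + 11*f (H(f) = 11*f + sqrt(f) = sqrt(f) + 11*f)
X = 3
X + H(Z(5))*m(10, -1) = 3 + (sqrt(2*5**2) + 11*(2*5**2))*2 = 3 + (sqrt(2*25) + 11*(2*25))*2 = 3 + (sqrt(50) + 11*50)*2 = 3 + (5*sqrt(2) + 550)*2 = 3 + (550 + 5*sqrt(2))*2 = 3 + (1100 + 10*sqrt(2)) = 1103 + 10*sqrt(2)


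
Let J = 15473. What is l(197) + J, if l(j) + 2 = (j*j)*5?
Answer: 209516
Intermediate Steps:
l(j) = -2 + 5*j**2 (l(j) = -2 + (j*j)*5 = -2 + j**2*5 = -2 + 5*j**2)
l(197) + J = (-2 + 5*197**2) + 15473 = (-2 + 5*38809) + 15473 = (-2 + 194045) + 15473 = 194043 + 15473 = 209516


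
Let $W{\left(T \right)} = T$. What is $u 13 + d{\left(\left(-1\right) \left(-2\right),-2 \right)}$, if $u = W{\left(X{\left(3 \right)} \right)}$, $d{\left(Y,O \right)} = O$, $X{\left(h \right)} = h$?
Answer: $37$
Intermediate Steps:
$u = 3$
$u 13 + d{\left(\left(-1\right) \left(-2\right),-2 \right)} = 3 \cdot 13 - 2 = 39 - 2 = 37$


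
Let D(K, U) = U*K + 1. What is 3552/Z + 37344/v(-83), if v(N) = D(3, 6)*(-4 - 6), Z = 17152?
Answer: -9997647/50920 ≈ -196.34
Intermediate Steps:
D(K, U) = 1 + K*U (D(K, U) = K*U + 1 = 1 + K*U)
v(N) = -190 (v(N) = (1 + 3*6)*(-4 - 6) = (1 + 18)*(-10) = 19*(-10) = -190)
3552/Z + 37344/v(-83) = 3552/17152 + 37344/(-190) = 3552*(1/17152) + 37344*(-1/190) = 111/536 - 18672/95 = -9997647/50920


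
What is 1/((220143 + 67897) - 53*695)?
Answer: 1/251205 ≈ 3.9808e-6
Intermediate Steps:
1/((220143 + 67897) - 53*695) = 1/(288040 - 36835) = 1/251205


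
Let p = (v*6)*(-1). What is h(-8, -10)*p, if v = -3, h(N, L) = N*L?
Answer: 1440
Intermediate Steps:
h(N, L) = L*N
p = 18 (p = -3*6*(-1) = -18*(-1) = 18)
h(-8, -10)*p = -10*(-8)*18 = 80*18 = 1440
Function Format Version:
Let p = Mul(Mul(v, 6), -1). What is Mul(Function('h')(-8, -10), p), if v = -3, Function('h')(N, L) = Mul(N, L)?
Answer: 1440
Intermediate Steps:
Function('h')(N, L) = Mul(L, N)
p = 18 (p = Mul(Mul(-3, 6), -1) = Mul(-18, -1) = 18)
Mul(Function('h')(-8, -10), p) = Mul(Mul(-10, -8), 18) = Mul(80, 18) = 1440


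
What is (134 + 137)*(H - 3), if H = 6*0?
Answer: -813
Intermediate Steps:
H = 0
(134 + 137)*(H - 3) = (134 + 137)*(0 - 3) = 271*(-3) = -813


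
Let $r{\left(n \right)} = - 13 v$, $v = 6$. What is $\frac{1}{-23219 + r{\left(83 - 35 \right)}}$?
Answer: $- \frac{1}{23297} \approx -4.2924 \cdot 10^{-5}$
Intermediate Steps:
$r{\left(n \right)} = -78$ ($r{\left(n \right)} = \left(-13\right) 6 = -78$)
$\frac{1}{-23219 + r{\left(83 - 35 \right)}} = \frac{1}{-23219 - 78} = \frac{1}{-23297} = - \frac{1}{23297}$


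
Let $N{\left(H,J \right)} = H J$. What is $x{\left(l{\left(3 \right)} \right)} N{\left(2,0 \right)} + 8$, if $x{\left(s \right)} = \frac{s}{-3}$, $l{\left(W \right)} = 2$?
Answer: $8$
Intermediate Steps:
$x{\left(s \right)} = - \frac{s}{3}$ ($x{\left(s \right)} = s \left(- \frac{1}{3}\right) = - \frac{s}{3}$)
$x{\left(l{\left(3 \right)} \right)} N{\left(2,0 \right)} + 8 = \left(- \frac{1}{3}\right) 2 \cdot 2 \cdot 0 + 8 = \left(- \frac{2}{3}\right) 0 + 8 = 0 + 8 = 8$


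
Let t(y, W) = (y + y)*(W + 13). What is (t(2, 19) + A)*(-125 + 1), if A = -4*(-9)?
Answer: -20336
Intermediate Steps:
t(y, W) = 2*y*(13 + W) (t(y, W) = (2*y)*(13 + W) = 2*y*(13 + W))
A = 36
(t(2, 19) + A)*(-125 + 1) = (2*2*(13 + 19) + 36)*(-125 + 1) = (2*2*32 + 36)*(-124) = (128 + 36)*(-124) = 164*(-124) = -20336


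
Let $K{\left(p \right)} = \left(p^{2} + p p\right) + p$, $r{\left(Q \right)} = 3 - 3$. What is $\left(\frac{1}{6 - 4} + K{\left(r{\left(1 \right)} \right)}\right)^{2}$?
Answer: $\frac{1}{4} \approx 0.25$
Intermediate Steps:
$r{\left(Q \right)} = 0$
$K{\left(p \right)} = p + 2 p^{2}$ ($K{\left(p \right)} = \left(p^{2} + p^{2}\right) + p = 2 p^{2} + p = p + 2 p^{2}$)
$\left(\frac{1}{6 - 4} + K{\left(r{\left(1 \right)} \right)}\right)^{2} = \left(\frac{1}{6 - 4} + 0 \left(1 + 2 \cdot 0\right)\right)^{2} = \left(\frac{1}{2} + 0 \left(1 + 0\right)\right)^{2} = \left(\frac{1}{2} + 0 \cdot 1\right)^{2} = \left(\frac{1}{2} + 0\right)^{2} = \left(\frac{1}{2}\right)^{2} = \frac{1}{4}$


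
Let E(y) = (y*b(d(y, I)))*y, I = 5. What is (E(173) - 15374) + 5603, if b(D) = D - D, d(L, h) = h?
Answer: -9771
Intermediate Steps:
b(D) = 0
E(y) = 0 (E(y) = (y*0)*y = 0*y = 0)
(E(173) - 15374) + 5603 = (0 - 15374) + 5603 = -15374 + 5603 = -9771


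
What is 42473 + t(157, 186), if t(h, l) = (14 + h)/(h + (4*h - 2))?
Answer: 3695170/87 ≈ 42473.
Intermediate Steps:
t(h, l) = (14 + h)/(-2 + 5*h) (t(h, l) = (14 + h)/(h + (-2 + 4*h)) = (14 + h)/(-2 + 5*h))
42473 + t(157, 186) = 42473 + (14 + 157)/(-2 + 5*157) = 42473 + 171/(-2 + 785) = 42473 + 171/783 = 42473 + (1/783)*171 = 42473 + 19/87 = 3695170/87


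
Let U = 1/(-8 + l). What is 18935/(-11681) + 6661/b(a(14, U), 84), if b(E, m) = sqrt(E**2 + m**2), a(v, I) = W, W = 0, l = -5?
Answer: 76216601/981204 ≈ 77.677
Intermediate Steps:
U = -1/13 (U = 1/(-8 - 5) = 1/(-13) = -1/13 ≈ -0.076923)
a(v, I) = 0
18935/(-11681) + 6661/b(a(14, U), 84) = 18935/(-11681) + 6661/(sqrt(0**2 + 84**2)) = 18935*(-1/11681) + 6661/(sqrt(0 + 7056)) = -18935/11681 + 6661/(sqrt(7056)) = -18935/11681 + 6661/84 = 76216601/981204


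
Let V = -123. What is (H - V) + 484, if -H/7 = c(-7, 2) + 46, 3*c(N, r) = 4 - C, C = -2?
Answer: 271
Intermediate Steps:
c(N, r) = 2 (c(N, r) = (4 - 1*(-2))/3 = (4 + 2)/3 = (1/3)*6 = 2)
H = -336 (H = -7*(2 + 46) = -7*48 = -336)
(H - V) + 484 = (-336 - 1*(-123)) + 484 = (-336 + 123) + 484 = -213 + 484 = 271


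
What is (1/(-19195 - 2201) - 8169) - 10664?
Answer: -402950869/21396 ≈ -18833.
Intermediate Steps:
(1/(-19195 - 2201) - 8169) - 10664 = (1/(-21396) - 8169) - 10664 = (-1/21396 - 8169) - 10664 = -174783925/21396 - 10664 = -402950869/21396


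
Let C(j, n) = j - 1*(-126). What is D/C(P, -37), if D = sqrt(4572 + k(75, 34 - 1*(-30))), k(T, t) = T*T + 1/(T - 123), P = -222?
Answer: -sqrt(1468365)/1152 ≈ -1.0519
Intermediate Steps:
C(j, n) = 126 + j (C(j, n) = j + 126 = 126 + j)
k(T, t) = T**2 + 1/(-123 + T)
D = sqrt(1468365)/12 (D = sqrt(4572 + (1 + 75**3 - 123*75**2)/(-123 + 75)) = sqrt(4572 + (1 + 421875 - 123*5625)/(-48)) = sqrt(4572 - (1 + 421875 - 691875)/48) = sqrt(4572 - 1/48*(-269999)) = sqrt(4572 + 269999/48) = sqrt(489455/48) = sqrt(1468365)/12 ≈ 100.98)
D/C(P, -37) = (sqrt(1468365)/12)/(126 - 222) = (sqrt(1468365)/12)/(-96) = (sqrt(1468365)/12)*(-1/96) = -sqrt(1468365)/1152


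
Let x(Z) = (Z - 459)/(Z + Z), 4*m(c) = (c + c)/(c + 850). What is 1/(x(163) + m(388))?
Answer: -100897/75801 ≈ -1.3311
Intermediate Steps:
m(c) = c/(2*(850 + c)) (m(c) = ((c + c)/(c + 850))/4 = ((2*c)/(850 + c))/4 = (2*c/(850 + c))/4 = c/(2*(850 + c)))
x(Z) = (-459 + Z)/(2*Z) (x(Z) = (-459 + Z)/((2*Z)) = (-459 + Z)*(1/(2*Z)) = (-459 + Z)/(2*Z))
1/(x(163) + m(388)) = 1/((1/2)*(-459 + 163)/163 + (1/2)*388/(850 + 388)) = 1/((1/2)*(1/163)*(-296) + (1/2)*388/1238) = 1/(-148/163 + (1/2)*388*(1/1238)) = 1/(-148/163 + 97/619) = 1/(-75801/100897) = -100897/75801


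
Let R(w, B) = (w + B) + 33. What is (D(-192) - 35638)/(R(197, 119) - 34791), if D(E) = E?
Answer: 17915/17221 ≈ 1.0403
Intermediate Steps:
R(w, B) = 33 + B + w (R(w, B) = (B + w) + 33 = 33 + B + w)
(D(-192) - 35638)/(R(197, 119) - 34791) = (-192 - 35638)/((33 + 119 + 197) - 34791) = -35830/(349 - 34791) = -35830/(-34442) = -35830*(-1/34442) = 17915/17221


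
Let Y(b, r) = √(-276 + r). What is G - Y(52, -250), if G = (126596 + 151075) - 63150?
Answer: 214521 - I*√526 ≈ 2.1452e+5 - 22.935*I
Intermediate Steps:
G = 214521 (G = 277671 - 63150 = 214521)
G - Y(52, -250) = 214521 - √(-276 - 250) = 214521 - √(-526) = 214521 - I*√526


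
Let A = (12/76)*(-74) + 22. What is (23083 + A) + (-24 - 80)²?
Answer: 644277/19 ≈ 33909.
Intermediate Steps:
A = 196/19 (A = (12*(1/76))*(-74) + 22 = (3/19)*(-74) + 22 = -222/19 + 22 = 196/19 ≈ 10.316)
(23083 + A) + (-24 - 80)² = (23083 + 196/19) + (-24 - 80)² = 438773/19 + (-104)² = 438773/19 + 10816 = 644277/19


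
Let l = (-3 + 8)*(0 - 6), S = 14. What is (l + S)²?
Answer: 256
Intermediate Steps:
l = -30 (l = 5*(-6) = -30)
(l + S)² = (-30 + 14)² = (-16)² = 256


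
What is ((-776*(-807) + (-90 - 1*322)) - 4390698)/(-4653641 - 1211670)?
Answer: 3764878/5865311 ≈ 0.64189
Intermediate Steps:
((-776*(-807) + (-90 - 1*322)) - 4390698)/(-4653641 - 1211670) = ((626232 + (-90 - 322)) - 4390698)/(-5865311) = ((626232 - 412) - 4390698)*(-1/5865311) = (625820 - 4390698)*(-1/5865311) = -3764878*(-1/5865311) = 3764878/5865311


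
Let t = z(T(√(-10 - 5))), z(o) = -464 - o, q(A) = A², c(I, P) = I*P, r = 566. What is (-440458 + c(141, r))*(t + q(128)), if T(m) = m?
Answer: -5741579840 + 360652*I*√15 ≈ -5.7416e+9 + 1.3968e+6*I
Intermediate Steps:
t = -464 - I*√15 (t = -464 - √(-10 - 5) = -464 - √(-15) = -464 - I*√15 ≈ -464.0 - 3.873*I)
(-440458 + c(141, r))*(t + q(128)) = (-440458 + 141*566)*((-464 - I*√15) + 128²) = (-440458 + 79806)*((-464 - I*√15) + 16384) = -360652*(15920 - I*√15) = -5741579840 + 360652*I*√15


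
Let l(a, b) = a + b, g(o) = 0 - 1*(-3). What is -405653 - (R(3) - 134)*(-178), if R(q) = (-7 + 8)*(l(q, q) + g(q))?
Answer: -427903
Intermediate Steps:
g(o) = 3 (g(o) = 0 + 3 = 3)
R(q) = 3 + 2*q (R(q) = (-7 + 8)*((q + q) + 3) = 1*(2*q + 3) = 1*(3 + 2*q) = 3 + 2*q)
-405653 - (R(3) - 134)*(-178) = -405653 - ((3 + 2*3) - 134)*(-178) = -405653 - ((3 + 6) - 134)*(-178) = -405653 - (9 - 134)*(-178) = -405653 - (-125)*(-178) = -405653 - 1*22250 = -405653 - 22250 = -427903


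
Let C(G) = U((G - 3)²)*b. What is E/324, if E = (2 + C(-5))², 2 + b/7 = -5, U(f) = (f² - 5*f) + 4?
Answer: 8576426881/81 ≈ 1.0588e+8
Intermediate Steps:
U(f) = 4 + f² - 5*f
b = -49 (b = -14 + 7*(-5) = -14 - 35 = -49)
C(G) = -196 - 49*(-3 + G)⁴ + 245*(-3 + G)² (C(G) = (4 + ((G - 3)²)² - 5*(G - 3)²)*(-49) = (4 + ((-3 + G)²)² - 5*(-3 + G)²)*(-49) = (4 + (-3 + G)⁴ - 5*(-3 + G)²)*(-49) = -196 - 49*(-3 + G)⁴ + 245*(-3 + G)²)
E = 34305707524 (E = (2 + (-196 - 49*(-3 - 5)⁴ + 245*(-3 - 5)²))² = (2 + (-196 - 49*(-8)⁴ + 245*(-8)²))² = (2 + (-196 - 49*4096 + 245*64))² = (2 + (-196 - 200704 + 15680))² = (2 - 185220)² = (-185218)² = 34305707524)
E/324 = 34305707524/324 = 34305707524*(1/324) = 8576426881/81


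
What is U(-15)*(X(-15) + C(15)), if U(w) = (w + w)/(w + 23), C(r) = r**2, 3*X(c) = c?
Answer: -825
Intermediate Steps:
X(c) = c/3
U(w) = 2*w/(23 + w) (U(w) = (2*w)/(23 + w) = 2*w/(23 + w))
U(-15)*(X(-15) + C(15)) = (2*(-15)/(23 - 15))*((1/3)*(-15) + 15**2) = (2*(-15)/8)*(-5 + 225) = (2*(-15)*(1/8))*220 = -15/4*220 = -825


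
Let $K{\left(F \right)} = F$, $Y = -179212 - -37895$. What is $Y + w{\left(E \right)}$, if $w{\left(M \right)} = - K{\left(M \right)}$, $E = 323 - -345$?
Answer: $-141985$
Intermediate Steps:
$Y = -141317$ ($Y = -179212 + 37895 = -141317$)
$E = 668$ ($E = 323 + 345 = 668$)
$w{\left(M \right)} = - M$
$Y + w{\left(E \right)} = -141317 - 668 = -141985$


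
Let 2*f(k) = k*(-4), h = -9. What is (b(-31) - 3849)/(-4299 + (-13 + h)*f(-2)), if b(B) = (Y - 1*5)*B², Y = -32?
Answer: 39406/4387 ≈ 8.9825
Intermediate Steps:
f(k) = -2*k (f(k) = (k*(-4))/2 = (-4*k)/2 = -2*k)
b(B) = -37*B² (b(B) = (-32 - 1*5)*B² = (-32 - 5)*B² = -37*B²)
(b(-31) - 3849)/(-4299 + (-13 + h)*f(-2)) = (-37*(-31)² - 3849)/(-4299 + (-13 - 9)*(-2*(-2))) = (-37*961 - 3849)/(-4299 - 22*4) = (-35557 - 3849)/(-4299 - 88) = -39406/(-4387) = -39406*(-1/4387) = 39406/4387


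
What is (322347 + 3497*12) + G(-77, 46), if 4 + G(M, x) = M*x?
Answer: 360765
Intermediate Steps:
G(M, x) = -4 + M*x
(322347 + 3497*12) + G(-77, 46) = (322347 + 3497*12) + (-4 - 77*46) = (322347 + 41964) + (-4 - 3542) = 364311 - 3546 = 360765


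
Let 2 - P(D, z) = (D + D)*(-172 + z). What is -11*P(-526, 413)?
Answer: -2788874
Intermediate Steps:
P(D, z) = 2 - 2*D*(-172 + z) (P(D, z) = 2 - (D + D)*(-172 + z) = 2 - 2*D*(-172 + z))
-11*P(-526, 413) = -11*(2 + 344*(-526) - 2*(-526)*413) = -11*(2 - 180944 + 434476) = -11*253534 = -2788874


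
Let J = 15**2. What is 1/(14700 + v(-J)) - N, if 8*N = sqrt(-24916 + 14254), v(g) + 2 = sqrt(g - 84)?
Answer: 14698/216031513 - I*sqrt(10662)/8 - I*sqrt(309)/216031513 ≈ 6.8036e-5 - 12.907*I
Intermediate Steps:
J = 225
v(g) = -2 + sqrt(-84 + g) (v(g) = -2 + sqrt(g - 84) = -2 + sqrt(-84 + g))
N = I*sqrt(10662)/8 (N = sqrt(-24916 + 14254)/8 = sqrt(-10662)/8 = (I*sqrt(10662))/8 = I*sqrt(10662)/8 ≈ 12.907*I)
1/(14700 + v(-J)) - N = 1/(14700 + (-2 + sqrt(-84 - 1*225))) - I*sqrt(10662)/8 = 1/(14700 + (-2 + sqrt(-84 - 225))) - I*sqrt(10662)/8 = 1/(14700 + (-2 + sqrt(-309))) - I*sqrt(10662)/8 = 1/(14700 + (-2 + I*sqrt(309))) - I*sqrt(10662)/8 = 1/(14698 + I*sqrt(309)) - I*sqrt(10662)/8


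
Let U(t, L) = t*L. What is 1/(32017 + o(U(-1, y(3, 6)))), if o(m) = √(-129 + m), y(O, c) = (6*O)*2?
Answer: 32017/1025088454 - I*√165/1025088454 ≈ 3.1233e-5 - 1.2531e-8*I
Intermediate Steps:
y(O, c) = 12*O
U(t, L) = L*t
1/(32017 + o(U(-1, y(3, 6)))) = 1/(32017 + √(-129 + (12*3)*(-1))) = 1/(32017 + √(-129 + 36*(-1))) = 1/(32017 + √(-129 - 36)) = 1/(32017 + √(-165)) = 1/(32017 + I*√165)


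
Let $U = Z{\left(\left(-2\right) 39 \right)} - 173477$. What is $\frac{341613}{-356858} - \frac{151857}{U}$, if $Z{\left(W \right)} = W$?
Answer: $- \frac{5097258909}{61934490190} \approx -0.082301$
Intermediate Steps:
$U = -173555$ ($U = \left(-2\right) 39 - 173477 = -78 - 173477 = -173555$)
$\frac{341613}{-356858} - \frac{151857}{U} = \frac{341613}{-356858} - \frac{151857}{-173555} = 341613 \left(- \frac{1}{356858}\right) - - \frac{151857}{173555} = - \frac{341613}{356858} + \frac{151857}{173555} = - \frac{5097258909}{61934490190}$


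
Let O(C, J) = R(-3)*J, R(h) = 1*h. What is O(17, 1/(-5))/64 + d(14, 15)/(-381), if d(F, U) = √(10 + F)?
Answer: 3/320 - 2*√6/381 ≈ -0.0034832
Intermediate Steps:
R(h) = h
O(C, J) = -3*J
O(17, 1/(-5))/64 + d(14, 15)/(-381) = -3/(-5)/64 + √(10 + 14)/(-381) = -3*(-⅕)*(1/64) + √24*(-1/381) = (⅗)*(1/64) + (2*√6)*(-1/381) = 3/320 - 2*√6/381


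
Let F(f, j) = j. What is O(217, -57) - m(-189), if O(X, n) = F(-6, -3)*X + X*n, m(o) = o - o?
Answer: -13020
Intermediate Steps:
m(o) = 0
O(X, n) = -3*X + X*n
O(217, -57) - m(-189) = 217*(-3 - 57) - 1*0 = 217*(-60) + 0 = -13020 + 0 = -13020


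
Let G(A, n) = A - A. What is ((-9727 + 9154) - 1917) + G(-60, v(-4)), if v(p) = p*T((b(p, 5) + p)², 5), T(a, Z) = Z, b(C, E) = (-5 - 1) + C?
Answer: -2490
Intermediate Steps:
b(C, E) = -6 + C
v(p) = 5*p (v(p) = p*5 = 5*p)
G(A, n) = 0
((-9727 + 9154) - 1917) + G(-60, v(-4)) = ((-9727 + 9154) - 1917) + 0 = (-573 - 1917) + 0 = -2490 + 0 = -2490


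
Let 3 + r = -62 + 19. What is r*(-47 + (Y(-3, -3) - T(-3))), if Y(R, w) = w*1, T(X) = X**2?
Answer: 2714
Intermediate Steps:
r = -46 (r = -3 + (-62 + 19) = -3 - 43 = -46)
Y(R, w) = w
r*(-47 + (Y(-3, -3) - T(-3))) = -46*(-47 + (-3 - 1*(-3)**2)) = -46*(-47 + (-3 - 1*9)) = -46*(-47 + (-3 - 9)) = -46*(-47 - 12) = -46*(-59) = 2714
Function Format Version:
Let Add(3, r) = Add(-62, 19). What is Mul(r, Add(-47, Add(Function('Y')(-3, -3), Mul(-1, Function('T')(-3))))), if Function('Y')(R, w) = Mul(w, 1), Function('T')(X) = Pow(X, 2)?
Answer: 2714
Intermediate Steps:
r = -46 (r = Add(-3, Add(-62, 19)) = Add(-3, -43) = -46)
Function('Y')(R, w) = w
Mul(r, Add(-47, Add(Function('Y')(-3, -3), Mul(-1, Function('T')(-3))))) = Mul(-46, Add(-47, Add(-3, Mul(-1, Pow(-3, 2))))) = Mul(-46, Add(-47, Add(-3, Mul(-1, 9)))) = Mul(-46, Add(-47, Add(-3, -9))) = Mul(-46, Add(-47, -12)) = Mul(-46, -59) = 2714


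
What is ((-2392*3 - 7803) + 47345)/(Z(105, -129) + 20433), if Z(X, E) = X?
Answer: 16183/10269 ≈ 1.5759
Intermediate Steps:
((-2392*3 - 7803) + 47345)/(Z(105, -129) + 20433) = ((-2392*3 - 7803) + 47345)/(105 + 20433) = ((-7176 - 7803) + 47345)/20538 = (-14979 + 47345)*(1/20538) = 32366*(1/20538) = 16183/10269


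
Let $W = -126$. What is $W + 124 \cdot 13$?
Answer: $1486$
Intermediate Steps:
$W + 124 \cdot 13 = -126 + 124 \cdot 13 = -126 + 1612 = 1486$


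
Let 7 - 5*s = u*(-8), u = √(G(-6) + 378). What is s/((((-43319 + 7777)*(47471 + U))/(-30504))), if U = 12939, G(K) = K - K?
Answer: 7626/383409325 + 183024*√42/2683865275 ≈ 0.00046184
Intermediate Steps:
G(K) = 0
u = 3*√42 (u = √(0 + 378) = √378 = 3*√42 ≈ 19.442)
s = 7/5 + 24*√42/5 (s = 7/5 - 3*√42*(-8)/5 = 7/5 - (-24)*√42/5 = 7/5 + 24*√42/5 ≈ 32.508)
s/((((-43319 + 7777)*(47471 + U))/(-30504))) = (7/5 + 24*√42/5)/((((-43319 + 7777)*(47471 + 12939))/(-30504))) = (7/5 + 24*√42/5)/((-35542*60410*(-1/30504))) = (7/5 + 24*√42/5)/((-2147092220*(-1/30504))) = (7/5 + 24*√42/5)/(536773055/7626) = (7/5 + 24*√42/5)*(7626/536773055) = 7626/383409325 + 183024*√42/2683865275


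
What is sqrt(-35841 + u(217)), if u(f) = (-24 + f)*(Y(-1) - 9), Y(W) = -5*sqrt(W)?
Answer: sqrt(-37578 - 965*I) ≈ 2.489 - 193.87*I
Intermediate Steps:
u(f) = (-24 + f)*(-9 - 5*I) (u(f) = (-24 + f)*(-5*I - 9) = (-24 + f)*(-9 - 5*I))
sqrt(-35841 + u(217)) = sqrt(-35841 + (216 - 9*217 + 120*I - 5*I*217)) = sqrt(-35841 + (216 - 1953 + 120*I - 1085*I)) = sqrt(-35841 + (-1737 - 965*I)) = sqrt(-37578 - 965*I)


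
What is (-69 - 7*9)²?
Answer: 17424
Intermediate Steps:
(-69 - 7*9)² = (-69 - 63)² = (-132)² = 17424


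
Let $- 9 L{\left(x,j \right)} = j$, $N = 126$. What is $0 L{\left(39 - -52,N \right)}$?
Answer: $0$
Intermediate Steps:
$L{\left(x,j \right)} = - \frac{j}{9}$
$0 L{\left(39 - -52,N \right)} = 0 \left(\left(- \frac{1}{9}\right) 126\right) = 0 \left(-14\right) = 0$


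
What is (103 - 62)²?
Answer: 1681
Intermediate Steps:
(103 - 62)² = 41² = 1681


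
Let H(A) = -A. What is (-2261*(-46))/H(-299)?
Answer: 4522/13 ≈ 347.85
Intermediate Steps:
(-2261*(-46))/H(-299) = (-2261*(-46))/((-1*(-299))) = 104006/299 = 104006*(1/299) = 4522/13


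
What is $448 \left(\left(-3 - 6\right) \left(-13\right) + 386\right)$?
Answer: $225344$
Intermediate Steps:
$448 \left(\left(-3 - 6\right) \left(-13\right) + 386\right) = 448 \left(\left(-9\right) \left(-13\right) + 386\right) = 448 \left(117 + 386\right) = 448 \cdot 503 = 225344$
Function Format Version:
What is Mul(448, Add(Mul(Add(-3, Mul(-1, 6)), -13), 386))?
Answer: 225344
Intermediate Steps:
Mul(448, Add(Mul(Add(-3, Mul(-1, 6)), -13), 386)) = Mul(448, Add(Mul(Add(-3, -6), -13), 386)) = Mul(448, Add(Mul(-9, -13), 386)) = Mul(448, Add(117, 386)) = Mul(448, 503) = 225344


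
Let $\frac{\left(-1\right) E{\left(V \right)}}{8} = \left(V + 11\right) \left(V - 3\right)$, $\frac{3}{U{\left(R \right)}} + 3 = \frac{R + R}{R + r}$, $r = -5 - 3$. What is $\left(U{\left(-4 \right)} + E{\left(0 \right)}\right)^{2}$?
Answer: $\frac{3381921}{49} \approx 69019.0$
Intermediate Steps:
$r = -8$
$U{\left(R \right)} = \frac{3}{-3 + \frac{2 R}{-8 + R}}$ ($U{\left(R \right)} = \frac{3}{-3 + \frac{R + R}{R - 8}} = \frac{3}{-3 + \frac{2 R}{-8 + R}}$)
$E{\left(V \right)} = - 8 \left(-3 + V\right) \left(11 + V\right)$ ($E{\left(V \right)} = - 8 \left(V + 11\right) \left(V - 3\right) = - 8 \left(11 + V\right) \left(-3 + V\right) = - 8 \left(-3 + V\right) \left(11 + V\right)$)
$\left(U{\left(-4 \right)} + E{\left(0 \right)}\right)^{2} = \left(\frac{3 \left(8 - -4\right)}{-24 - 4} - \left(-264 + 8 \cdot 0^{2}\right)\right)^{2} = \left(\frac{3 \left(8 + 4\right)}{-28} + \left(264 + 0 - 0\right)\right)^{2} = \left(3 \left(- \frac{1}{28}\right) 12 + \left(264 + 0 + 0\right)\right)^{2} = \left(- \frac{9}{7} + 264\right)^{2} = \left(\frac{1839}{7}\right)^{2} = \frac{3381921}{49}$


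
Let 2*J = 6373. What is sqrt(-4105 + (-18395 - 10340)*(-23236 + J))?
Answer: sqrt(2304473110)/2 ≈ 24002.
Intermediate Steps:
J = 6373/2 (J = (1/2)*6373 = 6373/2 ≈ 3186.5)
sqrt(-4105 + (-18395 - 10340)*(-23236 + J)) = sqrt(-4105 + (-18395 - 10340)*(-23236 + 6373/2)) = sqrt(-4105 - 28735*(-40099/2)) = sqrt(-4105 + 1152244765/2) = sqrt(1152236555/2) = sqrt(2304473110)/2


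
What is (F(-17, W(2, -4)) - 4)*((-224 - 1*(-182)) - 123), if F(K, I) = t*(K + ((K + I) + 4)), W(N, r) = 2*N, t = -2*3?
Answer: -25080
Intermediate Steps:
t = -6
F(K, I) = -24 - 12*K - 6*I (F(K, I) = -6*(K + ((K + I) + 4)) = -6*(K + ((I + K) + 4)) = -6*(K + (4 + I + K)) = -6*(4 + I + 2*K) = -24 - 12*K - 6*I)
(F(-17, W(2, -4)) - 4)*((-224 - 1*(-182)) - 123) = ((-24 - 12*(-17) - 12*2) - 4)*((-224 - 1*(-182)) - 123) = ((-24 + 204 - 6*4) - 4)*((-224 + 182) - 123) = ((-24 + 204 - 24) - 4)*(-42 - 123) = (156 - 4)*(-165) = 152*(-165) = -25080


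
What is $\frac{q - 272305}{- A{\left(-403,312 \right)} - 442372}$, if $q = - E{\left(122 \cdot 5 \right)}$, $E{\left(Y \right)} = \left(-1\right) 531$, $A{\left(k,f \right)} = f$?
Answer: $\frac{135887}{221342} \approx 0.61392$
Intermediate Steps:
$E{\left(Y \right)} = -531$
$q = 531$ ($q = \left(-1\right) \left(-531\right) = 531$)
$\frac{q - 272305}{- A{\left(-403,312 \right)} - 442372} = \frac{531 - 272305}{\left(-1\right) 312 - 442372} = - \frac{271774}{-312 - 442372} = - \frac{271774}{-442684} = \left(-271774\right) \left(- \frac{1}{442684}\right) = \frac{135887}{221342}$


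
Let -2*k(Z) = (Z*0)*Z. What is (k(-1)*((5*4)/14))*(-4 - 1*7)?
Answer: 0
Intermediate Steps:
k(Z) = 0 (k(Z) = -Z*0*Z/2 = -0*Z = -1/2*0 = 0)
(k(-1)*((5*4)/14))*(-4 - 1*7) = (0*((5*4)/14))*(-4 - 1*7) = (0*(20*(1/14)))*(-4 - 7) = (0*(10/7))*(-11) = 0*(-11) = 0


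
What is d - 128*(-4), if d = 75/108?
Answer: 18457/36 ≈ 512.69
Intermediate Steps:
d = 25/36 (d = 75*(1/108) = 25/36 ≈ 0.69444)
d - 128*(-4) = 25/36 - 128*(-4) = 25/36 + 512 = 18457/36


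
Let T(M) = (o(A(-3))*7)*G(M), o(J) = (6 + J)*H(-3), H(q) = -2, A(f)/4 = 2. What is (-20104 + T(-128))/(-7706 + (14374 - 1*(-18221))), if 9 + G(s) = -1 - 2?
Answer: -17752/24889 ≈ -0.71325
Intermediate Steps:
A(f) = 8 (A(f) = 4*2 = 8)
G(s) = -12 (G(s) = -9 + (-1 - 2) = -9 - 3 = -12)
o(J) = -12 - 2*J (o(J) = (6 + J)*(-2) = -12 - 2*J)
T(M) = 2352 (T(M) = ((-12 - 2*8)*7)*(-12) = ((-12 - 16)*7)*(-12) = -28*7*(-12) = -196*(-12) = 2352)
(-20104 + T(-128))/(-7706 + (14374 - 1*(-18221))) = (-20104 + 2352)/(-7706 + (14374 - 1*(-18221))) = -17752/(-7706 + (14374 + 18221)) = -17752/(-7706 + 32595) = -17752/24889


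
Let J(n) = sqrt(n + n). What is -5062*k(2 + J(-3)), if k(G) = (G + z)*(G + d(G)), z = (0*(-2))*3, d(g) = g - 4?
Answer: 60744 - 20248*I*sqrt(6) ≈ 60744.0 - 49597.0*I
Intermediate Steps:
J(n) = sqrt(2)*sqrt(n) (J(n) = sqrt(2*n) = sqrt(2)*sqrt(n))
d(g) = -4 + g
z = 0 (z = 0*3 = 0)
k(G) = G*(-4 + 2*G) (k(G) = (G + 0)*(G + (-4 + G)) = G*(-4 + 2*G))
-5062*k(2 + J(-3)) = -10124*(2 + sqrt(2)*sqrt(-3))*(-2 + (2 + sqrt(2)*sqrt(-3))) = -10124*(2 + sqrt(2)*(I*sqrt(3)))*(-2 + (2 + sqrt(2)*(I*sqrt(3)))) = -10124*(2 + I*sqrt(6))*(-2 + (2 + I*sqrt(6))) = -10124*(2 + I*sqrt(6))*I*sqrt(6) = -10124*I*sqrt(6)*(2 + I*sqrt(6))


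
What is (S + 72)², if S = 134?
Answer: 42436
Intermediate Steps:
(S + 72)² = (134 + 72)² = 206² = 42436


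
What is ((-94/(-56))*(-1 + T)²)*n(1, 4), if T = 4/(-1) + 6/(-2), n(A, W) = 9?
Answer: 6768/7 ≈ 966.86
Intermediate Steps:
T = -7 (T = 4*(-1) + 6*(-½) = -4 - 3 = -7)
((-94/(-56))*(-1 + T)²)*n(1, 4) = ((-94/(-56))*(-1 - 7)²)*9 = (-94*(-1/56)*(-8)²)*9 = ((47/28)*64)*9 = (752/7)*9 = 6768/7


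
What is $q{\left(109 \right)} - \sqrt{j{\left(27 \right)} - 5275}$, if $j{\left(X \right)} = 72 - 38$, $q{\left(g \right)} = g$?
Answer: $109 - i \sqrt{5241} \approx 109.0 - 72.395 i$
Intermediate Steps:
$j{\left(X \right)} = 34$ ($j{\left(X \right)} = 72 - 38 = 34$)
$q{\left(109 \right)} - \sqrt{j{\left(27 \right)} - 5275} = 109 - \sqrt{34 - 5275} = 109 - \sqrt{-5241} = 109 - i \sqrt{5241}$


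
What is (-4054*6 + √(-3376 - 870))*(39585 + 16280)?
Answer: -1358860260 + 55865*I*√4246 ≈ -1.3589e+9 + 3.6402e+6*I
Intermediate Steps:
(-4054*6 + √(-3376 - 870))*(39585 + 16280) = (-24324 + √(-4246))*55865 = (-24324 + I*√4246)*55865 = -1358860260 + 55865*I*√4246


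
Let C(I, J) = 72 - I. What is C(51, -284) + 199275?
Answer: 199296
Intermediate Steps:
C(51, -284) + 199275 = (72 - 1*51) + 199275 = (72 - 51) + 199275 = 21 + 199275 = 199296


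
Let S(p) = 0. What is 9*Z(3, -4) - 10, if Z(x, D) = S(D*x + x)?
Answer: -10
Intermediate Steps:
Z(x, D) = 0
9*Z(3, -4) - 10 = 9*0 - 10 = 0 - 10 = -10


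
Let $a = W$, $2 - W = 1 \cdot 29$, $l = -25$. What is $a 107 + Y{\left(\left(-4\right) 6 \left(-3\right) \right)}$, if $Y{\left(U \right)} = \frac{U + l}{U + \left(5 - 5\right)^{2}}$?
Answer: $- \frac{207961}{72} \approx -2888.3$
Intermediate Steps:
$Y{\left(U \right)} = \frac{-25 + U}{U}$ ($Y{\left(U \right)} = \frac{U - 25}{U + \left(5 - 5\right)^{2}} = \frac{-25 + U}{U + 0^{2}} = \frac{-25 + U}{U + 0} = \frac{-25 + U}{U}$)
$W = -27$ ($W = 2 - 1 \cdot 29 = 2 - 29 = -27$)
$a = -27$
$a 107 + Y{\left(\left(-4\right) 6 \left(-3\right) \right)} = \left(-27\right) 107 + \frac{-25 + \left(-4\right) 6 \left(-3\right)}{\left(-4\right) 6 \left(-3\right)} = -2889 + \frac{-25 - -72}{\left(-24\right) \left(-3\right)} = -2889 + \frac{-25 + 72}{72} = -2889 + \frac{1}{72} \cdot 47 = -2889 + \frac{47}{72} = - \frac{207961}{72}$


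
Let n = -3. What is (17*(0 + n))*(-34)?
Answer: 1734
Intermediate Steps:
(17*(0 + n))*(-34) = (17*(0 - 3))*(-34) = (17*(-3))*(-34) = -51*(-34) = 1734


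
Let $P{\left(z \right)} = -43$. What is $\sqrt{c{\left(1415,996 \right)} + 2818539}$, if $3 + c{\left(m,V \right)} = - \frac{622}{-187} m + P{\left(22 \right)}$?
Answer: $\frac{\sqrt{98724466027}}{187} \approx 1680.2$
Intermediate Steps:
$c{\left(m,V \right)} = -46 + \frac{622 m}{187}$ ($c{\left(m,V \right)} = -3 + \left(- \frac{622}{-187} m - 43\right) = -3 + \left(\left(-622\right) \left(- \frac{1}{187}\right) m - 43\right) = -3 + \left(\frac{622 m}{187} - 43\right) = -3 + \left(-43 + \frac{622 m}{187}\right) = -46 + \frac{622 m}{187}$)
$\sqrt{c{\left(1415,996 \right)} + 2818539} = \sqrt{\left(-46 + \frac{622}{187} \cdot 1415\right) + 2818539} = \sqrt{\left(-46 + \frac{880130}{187}\right) + 2818539} = \sqrt{\frac{871528}{187} + 2818539} = \sqrt{\frac{527938321}{187}} = \frac{\sqrt{98724466027}}{187}$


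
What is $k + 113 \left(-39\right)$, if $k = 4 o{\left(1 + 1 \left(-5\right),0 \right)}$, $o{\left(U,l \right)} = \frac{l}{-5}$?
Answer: $-4407$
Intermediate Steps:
$o{\left(U,l \right)} = - \frac{l}{5}$ ($o{\left(U,l \right)} = l \left(- \frac{1}{5}\right) = - \frac{l}{5}$)
$k = 0$ ($k = 4 \left(\left(- \frac{1}{5}\right) 0\right) = 4 \cdot 0 = 0$)
$k + 113 \left(-39\right) = 0 + 113 \left(-39\right) = 0 - 4407 = -4407$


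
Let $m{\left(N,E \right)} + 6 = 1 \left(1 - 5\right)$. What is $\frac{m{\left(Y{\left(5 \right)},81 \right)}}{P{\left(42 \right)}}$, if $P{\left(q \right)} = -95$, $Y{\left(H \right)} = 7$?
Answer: $\frac{2}{19} \approx 0.10526$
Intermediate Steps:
$m{\left(N,E \right)} = -10$ ($m{\left(N,E \right)} = -6 + 1 \left(1 - 5\right) = -6 + 1 \left(-4\right) = -6 - 4 = -10$)
$\frac{m{\left(Y{\left(5 \right)},81 \right)}}{P{\left(42 \right)}} = - \frac{10}{-95} = \left(-10\right) \left(- \frac{1}{95}\right) = \frac{2}{19}$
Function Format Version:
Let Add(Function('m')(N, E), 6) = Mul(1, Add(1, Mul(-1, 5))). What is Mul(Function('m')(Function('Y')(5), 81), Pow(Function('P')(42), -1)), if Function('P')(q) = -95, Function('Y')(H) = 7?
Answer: Rational(2, 19) ≈ 0.10526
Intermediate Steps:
Function('m')(N, E) = -10 (Function('m')(N, E) = Add(-6, Mul(1, Add(1, Mul(-1, 5)))) = Add(-6, Mul(1, Add(1, -5))) = Add(-6, Mul(1, -4)) = Add(-6, -4) = -10)
Mul(Function('m')(Function('Y')(5), 81), Pow(Function('P')(42), -1)) = Mul(-10, Pow(-95, -1)) = Mul(-10, Rational(-1, 95)) = Rational(2, 19)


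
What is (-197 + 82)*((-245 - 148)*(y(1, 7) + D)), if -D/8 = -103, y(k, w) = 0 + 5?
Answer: 37466655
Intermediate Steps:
y(k, w) = 5
D = 824 (D = -8*(-103) = 824)
(-197 + 82)*((-245 - 148)*(y(1, 7) + D)) = (-197 + 82)*((-245 - 148)*(5 + 824)) = -(-45195)*829 = -115*(-325797) = 37466655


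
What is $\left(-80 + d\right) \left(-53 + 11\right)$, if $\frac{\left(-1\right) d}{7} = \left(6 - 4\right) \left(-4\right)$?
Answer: $1008$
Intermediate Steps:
$d = 56$ ($d = - 7 \left(6 - 4\right) \left(-4\right) = - 7 \cdot 2 \left(-4\right) = \left(-7\right) \left(-8\right) = 56$)
$\left(-80 + d\right) \left(-53 + 11\right) = \left(-80 + 56\right) \left(-53 + 11\right) = \left(-24\right) \left(-42\right) = 1008$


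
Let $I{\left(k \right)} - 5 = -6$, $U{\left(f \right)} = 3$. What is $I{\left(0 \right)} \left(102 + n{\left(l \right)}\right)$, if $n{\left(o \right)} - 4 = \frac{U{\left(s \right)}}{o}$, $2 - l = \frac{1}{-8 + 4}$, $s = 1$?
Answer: $- \frac{322}{3} \approx -107.33$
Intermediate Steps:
$I{\left(k \right)} = -1$ ($I{\left(k \right)} = 5 - 6 = -1$)
$l = \frac{9}{4}$ ($l = 2 - \frac{1}{-8 + 4} = 2 - \frac{1}{-4} = 2 - - \frac{1}{4} = 2 + \frac{1}{4} = \frac{9}{4} \approx 2.25$)
$n{\left(o \right)} = 4 + \frac{3}{o}$
$I{\left(0 \right)} \left(102 + n{\left(l \right)}\right) = - (102 + \left(4 + \frac{3}{\frac{9}{4}}\right)) = - (102 + \left(4 + 3 \cdot \frac{4}{9}\right)) = - (102 + \left(4 + \frac{4}{3}\right)) = - (102 + \frac{16}{3}) = \left(-1\right) \frac{322}{3} = - \frac{322}{3}$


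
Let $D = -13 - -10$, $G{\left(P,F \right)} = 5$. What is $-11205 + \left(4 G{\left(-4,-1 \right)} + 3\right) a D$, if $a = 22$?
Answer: $-12723$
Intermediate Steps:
$D = -3$ ($D = -13 + 10 = -3$)
$-11205 + \left(4 G{\left(-4,-1 \right)} + 3\right) a D = -11205 + \left(4 \cdot 5 + 3\right) 22 \left(-3\right) = -11205 + \left(20 + 3\right) 22 \left(-3\right) = -11205 + 23 \cdot 22 \left(-3\right) = -11205 + 506 \left(-3\right) = -11205 - 1518 = -12723$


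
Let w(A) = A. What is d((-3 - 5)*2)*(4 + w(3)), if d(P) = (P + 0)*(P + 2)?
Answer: 1568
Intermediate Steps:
d(P) = P*(2 + P)
d((-3 - 5)*2)*(4 + w(3)) = (((-3 - 5)*2)*(2 + (-3 - 5)*2))*(4 + 3) = ((-8*2)*(2 - 8*2))*7 = -16*(2 - 16)*7 = -16*(-14)*7 = 224*7 = 1568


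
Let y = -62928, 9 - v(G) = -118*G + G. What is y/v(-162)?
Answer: 6992/2105 ≈ 3.3216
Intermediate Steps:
v(G) = 9 + 117*G (v(G) = 9 - (-118*G + G) = 9 - (-117)*G = 9 + 117*G)
y/v(-162) = -62928/(9 + 117*(-162)) = -62928/(9 - 18954) = -62928/(-18945) = -62928*(-1/18945) = 6992/2105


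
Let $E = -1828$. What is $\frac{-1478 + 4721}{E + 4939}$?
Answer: $\frac{1081}{1037} \approx 1.0424$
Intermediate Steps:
$\frac{-1478 + 4721}{E + 4939} = \frac{-1478 + 4721}{-1828 + 4939} = \frac{3243}{3111} = 3243 \cdot \frac{1}{3111} = \frac{1081}{1037}$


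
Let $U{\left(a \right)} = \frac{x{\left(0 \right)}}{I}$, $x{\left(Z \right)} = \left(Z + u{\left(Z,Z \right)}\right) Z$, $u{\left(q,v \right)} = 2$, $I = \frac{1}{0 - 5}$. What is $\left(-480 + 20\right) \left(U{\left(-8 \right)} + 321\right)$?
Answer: $-147660$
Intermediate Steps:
$I = - \frac{1}{5}$ ($I = \frac{1}{-5} = - \frac{1}{5} \approx -0.2$)
$x{\left(Z \right)} = Z \left(2 + Z\right)$ ($x{\left(Z \right)} = \left(Z + 2\right) Z = \left(2 + Z\right) Z = Z \left(2 + Z\right)$)
$U{\left(a \right)} = 0$ ($U{\left(a \right)} = \frac{0 \left(2 + 0\right)}{- \frac{1}{5}} = 0 \cdot 2 \left(-5\right) = 0 \left(-5\right) = 0$)
$\left(-480 + 20\right) \left(U{\left(-8 \right)} + 321\right) = \left(-480 + 20\right) \left(0 + 321\right) = \left(-460\right) 321 = -147660$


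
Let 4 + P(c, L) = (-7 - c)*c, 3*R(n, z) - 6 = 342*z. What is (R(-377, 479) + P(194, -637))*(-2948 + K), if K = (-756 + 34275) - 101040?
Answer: -1100021090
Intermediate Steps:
R(n, z) = 2 + 114*z (R(n, z) = 2 + (342*z)/3 = 2 + 114*z)
K = -67521 (K = 33519 - 101040 = -67521)
P(c, L) = -4 + c*(-7 - c) (P(c, L) = -4 + (-7 - c)*c = -4 + c*(-7 - c))
(R(-377, 479) + P(194, -637))*(-2948 + K) = ((2 + 114*479) + (-4 - 1*194² - 7*194))*(-2948 - 67521) = ((2 + 54606) + (-4 - 1*37636 - 1358))*(-70469) = (54608 + (-4 - 37636 - 1358))*(-70469) = (54608 - 38998)*(-70469) = 15610*(-70469) = -1100021090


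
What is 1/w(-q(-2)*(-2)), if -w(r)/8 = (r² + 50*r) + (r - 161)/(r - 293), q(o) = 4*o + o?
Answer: 313/1500952 ≈ 0.00020853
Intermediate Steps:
q(o) = 5*o
w(r) = -400*r - 8*r² - 8*(-161 + r)/(-293 + r) (w(r) = -8*((r² + 50*r) + (r - 161)/(r - 293)) = -8*((r² + 50*r) + (-161 + r)/(-293 + r)) = -8*(r² + 50*r + (-161 + r)/(-293 + r)) = -400*r - 8*r² - 8*(-161 + r)/(-293 + r))
1/w(-q(-2)*(-2)) = 1/(8*(161 - (-5*(-2)*(-2))³ + 243*(-5*(-2)*(-2))² + 14649*(-5*(-2)*(-2)))/(-293 - 5*(-2)*(-2))) = 1/(8*(161 - (-1*(-10)*(-2))³ + 243*(-1*(-10)*(-2))² + 14649*(-1*(-10)*(-2)))/(-293 - 1*(-10)*(-2))) = 1/(8*(161 - (10*(-2))³ + 243*(10*(-2))² + 14649*(10*(-2)))/(-293 + 10*(-2))) = 1/(8*(161 - 1*(-20)³ + 243*(-20)² + 14649*(-20))/(-293 - 20)) = 1/(8*(161 - 1*(-8000) + 243*400 - 292980)/(-313)) = 1/(8*(-1/313)*(161 + 8000 + 97200 - 292980)) = 1/(8*(-1/313)*(-187619)) = 1/(1500952/313) = 313/1500952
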